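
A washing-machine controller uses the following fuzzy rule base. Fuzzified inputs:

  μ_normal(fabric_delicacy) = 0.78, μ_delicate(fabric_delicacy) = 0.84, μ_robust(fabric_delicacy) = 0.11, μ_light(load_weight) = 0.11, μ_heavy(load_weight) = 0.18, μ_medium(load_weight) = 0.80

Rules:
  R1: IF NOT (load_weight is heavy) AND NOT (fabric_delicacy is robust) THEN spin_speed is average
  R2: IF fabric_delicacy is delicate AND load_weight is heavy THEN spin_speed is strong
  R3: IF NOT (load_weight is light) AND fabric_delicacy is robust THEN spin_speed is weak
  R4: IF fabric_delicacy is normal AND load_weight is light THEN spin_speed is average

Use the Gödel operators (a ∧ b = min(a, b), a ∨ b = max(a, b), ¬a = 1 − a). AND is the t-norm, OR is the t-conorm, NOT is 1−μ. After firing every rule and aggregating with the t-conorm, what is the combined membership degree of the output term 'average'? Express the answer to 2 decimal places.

0.82

R1: ¬heavy=1−0.18=0.82, ¬robust=1−0.11=0.89; AND[min(a, b)] → w = 0.82
R2: delicate=0.84, heavy=0.18; AND[min(a, b)] → w = 0.18
R3: ¬light=1−0.11=0.89, robust=0.11; AND[min(a, b)] → w = 0.11
R4: normal=0.78, light=0.11; AND[min(a, b)] → w = 0.11
Rules with consequent 'average': {R1, R4} → strengths 0.82, 0.11
Aggregate via t-conorm [max(a, b)]: 0.82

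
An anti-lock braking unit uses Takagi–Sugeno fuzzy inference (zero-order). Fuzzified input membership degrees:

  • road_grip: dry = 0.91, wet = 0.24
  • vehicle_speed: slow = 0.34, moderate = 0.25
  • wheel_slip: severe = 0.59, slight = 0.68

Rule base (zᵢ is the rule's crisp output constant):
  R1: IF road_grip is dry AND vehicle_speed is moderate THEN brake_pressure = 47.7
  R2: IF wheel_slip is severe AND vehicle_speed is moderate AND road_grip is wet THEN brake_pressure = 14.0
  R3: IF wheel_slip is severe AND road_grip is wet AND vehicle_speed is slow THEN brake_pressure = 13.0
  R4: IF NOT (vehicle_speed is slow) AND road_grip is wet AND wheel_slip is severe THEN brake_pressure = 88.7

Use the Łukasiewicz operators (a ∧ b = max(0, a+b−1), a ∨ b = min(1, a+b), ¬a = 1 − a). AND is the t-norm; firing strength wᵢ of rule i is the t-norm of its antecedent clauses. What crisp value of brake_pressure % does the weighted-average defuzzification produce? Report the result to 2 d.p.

47.70

R1 (z=47.7): dry=0.91, moderate=0.25; AND[max(0, a+b−1)] → w = 0.16
R2 (z=14.0): severe=0.59, moderate=0.25, wet=0.24; AND[max(0, a+b−1)] → w = 0.00
R3 (z=13.0): severe=0.59, wet=0.24, slow=0.34; AND[max(0, a+b−1)] → w = 0.00
R4 (z=88.7): ¬slow=1−0.34=0.66, wet=0.24, severe=0.59; AND[max(0, a+b−1)] → w = 0.00
Weighted average = (0.16·47.7 + 0.00·14.0 + 0.00·13.0 + 0.00·88.7) / (0.16 + 0.00 + 0.00 + 0.00)
  = 7.6320 / 0.1600 = 47.70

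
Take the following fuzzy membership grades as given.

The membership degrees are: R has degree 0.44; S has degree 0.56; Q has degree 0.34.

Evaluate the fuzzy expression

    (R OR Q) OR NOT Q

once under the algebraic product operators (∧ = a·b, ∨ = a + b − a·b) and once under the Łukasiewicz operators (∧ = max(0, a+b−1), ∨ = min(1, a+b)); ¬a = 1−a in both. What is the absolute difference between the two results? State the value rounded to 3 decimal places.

0.126

Under algebraic product:
  R OR Q = a + b − a·b on (0.4400, 0.3400) = 0.6304
  NOT Q = 1 − 0.3400 = 0.6600
  (R OR Q) OR NOT Q = a + b − a·b on (0.6304, 0.6600) = 0.8743
  → value = 0.8743
Under Łukasiewicz:
  R OR Q = min(1, a+b) on (0.44, 0.34) = 0.78
  NOT Q = 1 − 0.34 = 0.66
  (R OR Q) OR NOT Q = min(1, a+b) on (0.78, 0.66) = 1.00
  → value = 1.0000
|0.8743 − 1.0000| = 0.126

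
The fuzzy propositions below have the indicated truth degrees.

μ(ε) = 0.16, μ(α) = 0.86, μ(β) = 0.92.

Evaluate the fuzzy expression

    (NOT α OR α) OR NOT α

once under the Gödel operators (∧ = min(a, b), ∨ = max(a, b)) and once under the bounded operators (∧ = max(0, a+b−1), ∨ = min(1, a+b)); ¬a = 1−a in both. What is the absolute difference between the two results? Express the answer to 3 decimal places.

Under Gödel:
  NOT α = 1 − 0.86 = 0.14
  NOT α OR α = max(a, b) on (0.14, 0.86) = 0.86
  NOT α = 1 − 0.86 = 0.14
  (NOT α OR α) OR NOT α = max(a, b) on (0.86, 0.14) = 0.86
  → value = 0.8600
Under bounded:
  NOT α = 1 − 0.86 = 0.14
  NOT α OR α = min(1, a+b) on (0.14, 0.86) = 1.00
  NOT α = 1 − 0.86 = 0.14
  (NOT α OR α) OR NOT α = min(1, a+b) on (1.00, 0.14) = 1.00
  → value = 1.0000
|0.8600 − 1.0000| = 0.140

0.140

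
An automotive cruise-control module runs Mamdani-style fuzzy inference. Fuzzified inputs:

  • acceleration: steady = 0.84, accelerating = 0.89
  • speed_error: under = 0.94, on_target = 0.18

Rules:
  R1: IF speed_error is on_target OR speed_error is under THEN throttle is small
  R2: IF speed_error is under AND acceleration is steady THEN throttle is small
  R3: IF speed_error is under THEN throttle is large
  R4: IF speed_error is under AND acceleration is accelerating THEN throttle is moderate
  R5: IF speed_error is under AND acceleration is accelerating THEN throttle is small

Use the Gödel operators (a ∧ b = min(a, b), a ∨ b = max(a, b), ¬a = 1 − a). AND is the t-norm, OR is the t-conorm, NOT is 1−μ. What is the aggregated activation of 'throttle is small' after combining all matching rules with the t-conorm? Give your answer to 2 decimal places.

R1: on_target=0.18, under=0.94; OR[max(a, b)] → w = 0.94
R2: under=0.94, steady=0.84; AND[min(a, b)] → w = 0.84
R3: under=0.94 → w = 0.94
R4: under=0.94, accelerating=0.89; AND[min(a, b)] → w = 0.89
R5: under=0.94, accelerating=0.89; AND[min(a, b)] → w = 0.89
Rules with consequent 'small': {R1, R2, R5} → strengths 0.94, 0.84, 0.89
Aggregate via t-conorm [max(a, b)]: 0.94

0.94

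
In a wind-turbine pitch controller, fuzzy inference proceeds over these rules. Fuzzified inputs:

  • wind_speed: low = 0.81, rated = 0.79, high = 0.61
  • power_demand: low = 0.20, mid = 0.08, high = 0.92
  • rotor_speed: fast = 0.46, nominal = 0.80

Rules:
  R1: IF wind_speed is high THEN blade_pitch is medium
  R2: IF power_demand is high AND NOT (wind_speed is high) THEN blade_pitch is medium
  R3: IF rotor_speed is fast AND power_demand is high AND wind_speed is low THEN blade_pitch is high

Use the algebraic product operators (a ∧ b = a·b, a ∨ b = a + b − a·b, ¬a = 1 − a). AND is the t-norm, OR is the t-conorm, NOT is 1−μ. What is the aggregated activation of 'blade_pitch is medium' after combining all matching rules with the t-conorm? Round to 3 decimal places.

R1: high=0.61 → w = 0.6100
R2: high=0.92, ¬high=1−0.61=0.39; AND[a·b] → w = 0.3588
R3: fast=0.46, high=0.92, low=0.81; AND[a·b] → w = 0.3428
Rules with consequent 'medium': {R1, R2} → strengths 0.6100, 0.3588
Aggregate via t-conorm [a + b − a·b]: 0.7499

0.750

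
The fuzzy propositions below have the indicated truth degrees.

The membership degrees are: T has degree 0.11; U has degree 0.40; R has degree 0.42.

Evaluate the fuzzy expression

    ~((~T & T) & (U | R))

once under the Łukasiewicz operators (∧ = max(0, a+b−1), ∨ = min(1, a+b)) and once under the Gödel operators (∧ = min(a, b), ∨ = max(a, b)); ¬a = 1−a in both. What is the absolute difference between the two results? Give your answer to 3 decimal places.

0.110

Under Łukasiewicz:
  ~T = 1 − 0.11 = 0.89
  ~T & T = max(0, a+b−1) on (0.89, 0.11) = 0.00
  U | R = min(1, a+b) on (0.40, 0.42) = 0.82
  (~T & T) & (U | R) = max(0, a+b−1) on (0.00, 0.82) = 0.00
  ~((~T & T) & (U | R)) = 1 − 0.00 = 1.00
  → value = 1.0000
Under Gödel:
  ~T = 1 − 0.11 = 0.89
  ~T & T = min(a, b) on (0.89, 0.11) = 0.11
  U | R = max(a, b) on (0.40, 0.42) = 0.42
  (~T & T) & (U | R) = min(a, b) on (0.11, 0.42) = 0.11
  ~((~T & T) & (U | R)) = 1 − 0.11 = 0.89
  → value = 0.8900
|1.0000 − 0.8900| = 0.110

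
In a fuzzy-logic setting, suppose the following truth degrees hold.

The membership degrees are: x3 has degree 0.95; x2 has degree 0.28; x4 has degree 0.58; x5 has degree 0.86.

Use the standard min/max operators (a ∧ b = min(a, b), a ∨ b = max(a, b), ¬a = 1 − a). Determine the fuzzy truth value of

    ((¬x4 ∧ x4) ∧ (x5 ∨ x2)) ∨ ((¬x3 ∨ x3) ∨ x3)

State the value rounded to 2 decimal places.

0.95

¬x4 = 1 − 0.58 = 0.42
¬x4 ∧ x4 = min(a, b) on (0.42, 0.58) = 0.42
x5 ∨ x2 = max(a, b) on (0.86, 0.28) = 0.86
(¬x4 ∧ x4) ∧ (x5 ∨ x2) = min(a, b) on (0.42, 0.86) = 0.42
¬x3 = 1 − 0.95 = 0.05
¬x3 ∨ x3 = max(a, b) on (0.05, 0.95) = 0.95
(¬x3 ∨ x3) ∨ x3 = max(a, b) on (0.95, 0.95) = 0.95
((¬x4 ∧ x4) ∧ (x5 ∨ x2)) ∨ ((¬x3 ∨ x3) ∨ x3) = max(a, b) on (0.42, 0.95) = 0.95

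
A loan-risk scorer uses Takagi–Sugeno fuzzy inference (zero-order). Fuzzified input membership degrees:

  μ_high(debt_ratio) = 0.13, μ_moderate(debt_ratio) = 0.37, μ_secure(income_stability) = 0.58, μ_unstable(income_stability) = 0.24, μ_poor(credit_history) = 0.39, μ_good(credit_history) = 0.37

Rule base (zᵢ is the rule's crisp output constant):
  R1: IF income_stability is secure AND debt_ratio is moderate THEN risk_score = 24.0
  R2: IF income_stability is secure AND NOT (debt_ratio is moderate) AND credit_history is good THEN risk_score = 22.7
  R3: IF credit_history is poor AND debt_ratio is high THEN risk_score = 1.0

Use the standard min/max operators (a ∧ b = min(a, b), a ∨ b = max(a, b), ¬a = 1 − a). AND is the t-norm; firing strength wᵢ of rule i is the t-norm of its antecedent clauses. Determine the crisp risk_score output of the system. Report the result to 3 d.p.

R1 (z=24.0): secure=0.58, moderate=0.37; AND[min(a, b)] → w = 0.37
R2 (z=22.7): secure=0.58, ¬moderate=1−0.37=0.63, good=0.37; AND[min(a, b)] → w = 0.37
R3 (z=1.0): poor=0.39, high=0.13; AND[min(a, b)] → w = 0.13
Weighted average = (0.37·24.0 + 0.37·22.7 + 0.13·1.0) / (0.37 + 0.37 + 0.13)
  = 17.4090 / 0.8700 = 20.010

20.010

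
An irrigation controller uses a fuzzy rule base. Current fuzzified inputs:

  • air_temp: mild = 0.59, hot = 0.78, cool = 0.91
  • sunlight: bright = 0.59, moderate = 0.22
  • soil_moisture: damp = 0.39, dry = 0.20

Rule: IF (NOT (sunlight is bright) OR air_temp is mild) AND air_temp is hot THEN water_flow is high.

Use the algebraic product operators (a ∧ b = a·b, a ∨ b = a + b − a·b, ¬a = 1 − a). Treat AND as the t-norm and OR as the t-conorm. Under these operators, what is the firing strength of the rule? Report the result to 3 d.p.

firing strength: (¬bright=1−0.59=0.41 OR mild=0.59) = 0.7581; AND[a·b] with hot=0.78 → w = 0.5913

0.591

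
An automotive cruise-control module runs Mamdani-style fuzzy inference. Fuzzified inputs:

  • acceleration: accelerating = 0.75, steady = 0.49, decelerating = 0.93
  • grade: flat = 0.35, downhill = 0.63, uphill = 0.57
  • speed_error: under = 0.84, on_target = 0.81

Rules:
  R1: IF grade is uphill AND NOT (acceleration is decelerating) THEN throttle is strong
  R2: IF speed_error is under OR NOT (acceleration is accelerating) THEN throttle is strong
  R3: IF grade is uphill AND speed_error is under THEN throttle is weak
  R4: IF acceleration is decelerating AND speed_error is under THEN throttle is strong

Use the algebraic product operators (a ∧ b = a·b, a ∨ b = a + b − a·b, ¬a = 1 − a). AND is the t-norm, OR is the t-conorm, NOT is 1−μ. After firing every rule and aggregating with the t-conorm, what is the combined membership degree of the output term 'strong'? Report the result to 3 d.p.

R1: uphill=0.57, ¬decelerating=1−0.93=0.07; AND[a·b] → w = 0.0399
R2: under=0.84, ¬accelerating=1−0.75=0.25; OR[a + b − a·b] → w = 0.8800
R3: uphill=0.57, under=0.84; AND[a·b] → w = 0.4788
R4: decelerating=0.93, under=0.84; AND[a·b] → w = 0.7812
Rules with consequent 'strong': {R1, R2, R4} → strengths 0.0399, 0.8800, 0.7812
Aggregate via t-conorm [a + b − a·b]: 0.9748

0.975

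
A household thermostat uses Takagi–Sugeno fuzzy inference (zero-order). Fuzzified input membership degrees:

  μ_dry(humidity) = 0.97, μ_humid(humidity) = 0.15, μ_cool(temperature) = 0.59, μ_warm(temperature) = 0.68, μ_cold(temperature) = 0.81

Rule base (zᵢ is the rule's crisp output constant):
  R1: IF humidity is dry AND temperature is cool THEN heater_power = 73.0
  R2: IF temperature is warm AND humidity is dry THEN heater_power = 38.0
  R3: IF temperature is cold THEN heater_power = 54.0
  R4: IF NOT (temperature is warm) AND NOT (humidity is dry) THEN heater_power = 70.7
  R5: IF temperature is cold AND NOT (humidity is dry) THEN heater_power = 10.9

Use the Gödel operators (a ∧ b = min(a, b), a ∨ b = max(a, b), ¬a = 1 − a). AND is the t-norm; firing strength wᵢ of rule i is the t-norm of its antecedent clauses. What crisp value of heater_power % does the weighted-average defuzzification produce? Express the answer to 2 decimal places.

53.78

R1 (z=73.0): dry=0.97, cool=0.59; AND[min(a, b)] → w = 0.59
R2 (z=38.0): warm=0.68, dry=0.97; AND[min(a, b)] → w = 0.68
R3 (z=54.0): cold=0.81 → w = 0.81
R4 (z=70.7): ¬warm=1−0.68=0.32, ¬dry=1−0.97=0.03; AND[min(a, b)] → w = 0.03
R5 (z=10.9): cold=0.81, ¬dry=1−0.97=0.03; AND[min(a, b)] → w = 0.03
Weighted average = (0.59·73.0 + 0.68·38.0 + 0.81·54.0 + 0.03·70.7 + 0.03·10.9) / (0.59 + 0.68 + 0.81 + 0.03 + 0.03)
  = 115.0980 / 2.1400 = 53.78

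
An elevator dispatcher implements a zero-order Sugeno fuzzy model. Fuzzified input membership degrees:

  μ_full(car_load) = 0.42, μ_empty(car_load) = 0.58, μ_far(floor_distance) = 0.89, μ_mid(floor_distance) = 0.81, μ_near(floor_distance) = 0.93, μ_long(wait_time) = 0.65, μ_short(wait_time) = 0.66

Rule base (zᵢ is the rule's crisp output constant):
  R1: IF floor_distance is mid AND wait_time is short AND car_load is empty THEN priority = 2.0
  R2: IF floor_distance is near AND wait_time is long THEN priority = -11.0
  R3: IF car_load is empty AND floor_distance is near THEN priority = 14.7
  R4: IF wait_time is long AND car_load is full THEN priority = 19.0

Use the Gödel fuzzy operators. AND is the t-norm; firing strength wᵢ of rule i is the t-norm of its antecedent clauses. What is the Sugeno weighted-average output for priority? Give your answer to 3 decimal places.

R1 (z=2.0): mid=0.81, short=0.66, empty=0.58; AND[min(a, b)] → w = 0.58
R2 (z=-11.0): near=0.93, long=0.65; AND[min(a, b)] → w = 0.65
R3 (z=14.7): empty=0.58, near=0.93; AND[min(a, b)] → w = 0.58
R4 (z=19.0): long=0.65, full=0.42; AND[min(a, b)] → w = 0.42
Weighted average = (0.58·2.0 + 0.65·-11.0 + 0.58·14.7 + 0.42·19.0) / (0.58 + 0.65 + 0.58 + 0.42)
  = 10.5160 / 2.2300 = 4.716

4.716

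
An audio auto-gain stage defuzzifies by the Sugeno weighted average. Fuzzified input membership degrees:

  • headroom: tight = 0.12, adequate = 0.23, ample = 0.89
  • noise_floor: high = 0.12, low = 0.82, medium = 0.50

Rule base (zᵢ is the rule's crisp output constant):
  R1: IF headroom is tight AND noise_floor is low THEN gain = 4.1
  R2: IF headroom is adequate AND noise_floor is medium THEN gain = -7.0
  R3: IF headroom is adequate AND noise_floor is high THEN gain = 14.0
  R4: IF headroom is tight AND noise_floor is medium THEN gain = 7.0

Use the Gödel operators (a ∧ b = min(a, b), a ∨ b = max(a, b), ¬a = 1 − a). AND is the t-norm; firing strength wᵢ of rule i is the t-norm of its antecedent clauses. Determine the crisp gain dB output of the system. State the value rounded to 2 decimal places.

2.38

R1 (z=4.1): tight=0.12, low=0.82; AND[min(a, b)] → w = 0.12
R2 (z=-7.0): adequate=0.23, medium=0.50; AND[min(a, b)] → w = 0.23
R3 (z=14.0): adequate=0.23, high=0.12; AND[min(a, b)] → w = 0.12
R4 (z=7.0): tight=0.12, medium=0.50; AND[min(a, b)] → w = 0.12
Weighted average = (0.12·4.1 + 0.23·-7.0 + 0.12·14.0 + 0.12·7.0) / (0.12 + 0.23 + 0.12 + 0.12)
  = 1.4020 / 0.5900 = 2.38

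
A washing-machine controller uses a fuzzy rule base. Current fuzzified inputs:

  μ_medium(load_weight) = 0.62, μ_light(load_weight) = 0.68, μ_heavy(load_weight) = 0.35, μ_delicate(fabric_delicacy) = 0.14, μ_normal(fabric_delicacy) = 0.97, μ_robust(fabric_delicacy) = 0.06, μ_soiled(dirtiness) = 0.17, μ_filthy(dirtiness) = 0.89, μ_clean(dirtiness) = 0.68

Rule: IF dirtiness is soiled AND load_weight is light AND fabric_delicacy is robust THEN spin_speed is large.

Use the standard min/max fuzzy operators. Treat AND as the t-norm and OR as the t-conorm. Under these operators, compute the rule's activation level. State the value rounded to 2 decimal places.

firing strength: soiled=0.17, light=0.68, robust=0.06; AND[min(a, b)] → w = 0.06

0.06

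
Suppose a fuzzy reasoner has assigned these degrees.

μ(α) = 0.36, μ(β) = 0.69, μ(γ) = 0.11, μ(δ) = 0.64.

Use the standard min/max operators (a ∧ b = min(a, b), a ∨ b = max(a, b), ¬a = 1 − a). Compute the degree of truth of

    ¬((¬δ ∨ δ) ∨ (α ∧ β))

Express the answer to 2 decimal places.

0.36

¬δ = 1 − 0.64 = 0.36
¬δ ∨ δ = max(a, b) on (0.36, 0.64) = 0.64
α ∧ β = min(a, b) on (0.36, 0.69) = 0.36
(¬δ ∨ δ) ∨ (α ∧ β) = max(a, b) on (0.64, 0.36) = 0.64
¬((¬δ ∨ δ) ∨ (α ∧ β)) = 1 − 0.64 = 0.36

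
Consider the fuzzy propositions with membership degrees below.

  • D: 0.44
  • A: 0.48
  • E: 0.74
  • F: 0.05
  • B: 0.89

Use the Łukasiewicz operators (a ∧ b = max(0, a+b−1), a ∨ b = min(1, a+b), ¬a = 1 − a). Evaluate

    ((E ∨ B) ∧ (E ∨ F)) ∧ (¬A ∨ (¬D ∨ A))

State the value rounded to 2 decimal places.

E ∨ B = min(1, a+b) on (0.74, 0.89) = 1.00
E ∨ F = min(1, a+b) on (0.74, 0.05) = 0.79
(E ∨ B) ∧ (E ∨ F) = max(0, a+b−1) on (1.00, 0.79) = 0.79
¬A = 1 − 0.48 = 0.52
¬D = 1 − 0.44 = 0.56
¬D ∨ A = min(1, a+b) on (0.56, 0.48) = 1.00
¬A ∨ (¬D ∨ A) = min(1, a+b) on (0.52, 1.00) = 1.00
((E ∨ B) ∧ (E ∨ F)) ∧ (¬A ∨ (¬D ∨ A)) = max(0, a+b−1) on (0.79, 1.00) = 0.79

0.79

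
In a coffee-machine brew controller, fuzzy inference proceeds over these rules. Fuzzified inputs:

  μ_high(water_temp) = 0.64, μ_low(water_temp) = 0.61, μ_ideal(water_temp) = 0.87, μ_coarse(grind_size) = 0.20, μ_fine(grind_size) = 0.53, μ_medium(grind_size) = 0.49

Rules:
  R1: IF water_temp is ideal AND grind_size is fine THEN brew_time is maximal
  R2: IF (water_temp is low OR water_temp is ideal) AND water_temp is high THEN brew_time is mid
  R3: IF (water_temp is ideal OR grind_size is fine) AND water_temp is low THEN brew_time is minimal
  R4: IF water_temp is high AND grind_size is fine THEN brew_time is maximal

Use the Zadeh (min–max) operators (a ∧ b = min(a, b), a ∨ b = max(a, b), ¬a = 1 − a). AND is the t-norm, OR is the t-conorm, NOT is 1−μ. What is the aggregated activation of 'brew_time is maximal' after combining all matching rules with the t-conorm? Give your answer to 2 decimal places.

0.53

R1: ideal=0.87, fine=0.53; AND[min(a, b)] → w = 0.53
R2: (low=0.61 OR ideal=0.87) = 0.87; AND[min(a, b)] with high=0.64 → w = 0.64
R3: (ideal=0.87 OR fine=0.53) = 0.87; AND[min(a, b)] with low=0.61 → w = 0.61
R4: high=0.64, fine=0.53; AND[min(a, b)] → w = 0.53
Rules with consequent 'maximal': {R1, R4} → strengths 0.53, 0.53
Aggregate via t-conorm [max(a, b)]: 0.53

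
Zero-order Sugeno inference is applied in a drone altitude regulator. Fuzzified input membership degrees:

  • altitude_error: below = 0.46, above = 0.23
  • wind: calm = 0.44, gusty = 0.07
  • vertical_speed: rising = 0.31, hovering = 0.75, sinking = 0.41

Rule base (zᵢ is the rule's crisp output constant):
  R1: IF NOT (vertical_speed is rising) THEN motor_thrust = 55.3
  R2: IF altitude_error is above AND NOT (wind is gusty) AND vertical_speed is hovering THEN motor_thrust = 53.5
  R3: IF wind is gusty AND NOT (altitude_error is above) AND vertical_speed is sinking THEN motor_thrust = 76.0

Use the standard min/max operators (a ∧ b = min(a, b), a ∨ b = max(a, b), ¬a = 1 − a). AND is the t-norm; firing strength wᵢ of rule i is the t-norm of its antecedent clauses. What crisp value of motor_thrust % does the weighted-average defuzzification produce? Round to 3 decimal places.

56.345

R1 (z=55.3): ¬rising=1−0.31=0.69 → w = 0.69
R2 (z=53.5): above=0.23, ¬gusty=1−0.07=0.93, hovering=0.75; AND[min(a, b)] → w = 0.23
R3 (z=76.0): gusty=0.07, ¬above=1−0.23=0.77, sinking=0.41; AND[min(a, b)] → w = 0.07
Weighted average = (0.69·55.3 + 0.23·53.5 + 0.07·76.0) / (0.69 + 0.23 + 0.07)
  = 55.7820 / 0.9900 = 56.345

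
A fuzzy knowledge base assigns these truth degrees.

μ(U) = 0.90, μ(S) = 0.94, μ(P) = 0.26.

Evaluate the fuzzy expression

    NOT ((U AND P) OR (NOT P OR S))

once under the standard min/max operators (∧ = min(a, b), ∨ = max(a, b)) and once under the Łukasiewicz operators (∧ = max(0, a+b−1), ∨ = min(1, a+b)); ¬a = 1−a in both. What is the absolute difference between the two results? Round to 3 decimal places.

0.060

Under standard min/max:
  U AND P = min(a, b) on (0.90, 0.26) = 0.26
  NOT P = 1 − 0.26 = 0.74
  NOT P OR S = max(a, b) on (0.74, 0.94) = 0.94
  (U AND P) OR (NOT P OR S) = max(a, b) on (0.26, 0.94) = 0.94
  NOT ((U AND P) OR (NOT P OR S)) = 1 − 0.94 = 0.06
  → value = 0.0600
Under Łukasiewicz:
  U AND P = max(0, a+b−1) on (0.90, 0.26) = 0.16
  NOT P = 1 − 0.26 = 0.74
  NOT P OR S = min(1, a+b) on (0.74, 0.94) = 1.00
  (U AND P) OR (NOT P OR S) = min(1, a+b) on (0.16, 1.00) = 1.00
  NOT ((U AND P) OR (NOT P OR S)) = 1 − 1.00 = 0.00
  → value = 0.0000
|0.0600 − 0.0000| = 0.060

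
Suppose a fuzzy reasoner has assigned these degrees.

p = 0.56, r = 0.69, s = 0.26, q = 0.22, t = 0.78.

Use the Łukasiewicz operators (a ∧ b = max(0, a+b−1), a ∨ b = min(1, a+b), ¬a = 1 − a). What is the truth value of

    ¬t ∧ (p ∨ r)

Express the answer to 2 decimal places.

¬t = 1 − 0.78 = 0.22
p ∨ r = min(1, a+b) on (0.56, 0.69) = 1.00
¬t ∧ (p ∨ r) = max(0, a+b−1) on (0.22, 1.00) = 0.22

0.22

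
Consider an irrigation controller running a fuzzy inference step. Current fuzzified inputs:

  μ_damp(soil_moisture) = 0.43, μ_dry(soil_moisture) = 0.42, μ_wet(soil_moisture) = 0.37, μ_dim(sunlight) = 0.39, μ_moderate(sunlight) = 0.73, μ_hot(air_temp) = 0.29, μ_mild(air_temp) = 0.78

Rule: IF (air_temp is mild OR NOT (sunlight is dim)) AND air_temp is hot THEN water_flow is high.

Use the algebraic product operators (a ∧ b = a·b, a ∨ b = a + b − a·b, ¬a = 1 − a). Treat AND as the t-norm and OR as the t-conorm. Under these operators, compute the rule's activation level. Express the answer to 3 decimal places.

firing strength: (mild=0.78 OR ¬dim=1−0.39=0.61) = 0.9142; AND[a·b] with hot=0.29 → w = 0.2651

0.265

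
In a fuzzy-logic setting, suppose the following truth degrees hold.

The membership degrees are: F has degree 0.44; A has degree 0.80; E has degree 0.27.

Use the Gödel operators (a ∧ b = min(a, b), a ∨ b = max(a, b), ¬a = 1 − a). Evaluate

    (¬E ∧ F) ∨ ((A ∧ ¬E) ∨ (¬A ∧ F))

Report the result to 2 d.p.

¬E = 1 − 0.27 = 0.73
¬E ∧ F = min(a, b) on (0.73, 0.44) = 0.44
¬E = 1 − 0.27 = 0.73
A ∧ ¬E = min(a, b) on (0.80, 0.73) = 0.73
¬A = 1 − 0.80 = 0.20
¬A ∧ F = min(a, b) on (0.20, 0.44) = 0.20
(A ∧ ¬E) ∨ (¬A ∧ F) = max(a, b) on (0.73, 0.20) = 0.73
(¬E ∧ F) ∨ ((A ∧ ¬E) ∨ (¬A ∧ F)) = max(a, b) on (0.44, 0.73) = 0.73

0.73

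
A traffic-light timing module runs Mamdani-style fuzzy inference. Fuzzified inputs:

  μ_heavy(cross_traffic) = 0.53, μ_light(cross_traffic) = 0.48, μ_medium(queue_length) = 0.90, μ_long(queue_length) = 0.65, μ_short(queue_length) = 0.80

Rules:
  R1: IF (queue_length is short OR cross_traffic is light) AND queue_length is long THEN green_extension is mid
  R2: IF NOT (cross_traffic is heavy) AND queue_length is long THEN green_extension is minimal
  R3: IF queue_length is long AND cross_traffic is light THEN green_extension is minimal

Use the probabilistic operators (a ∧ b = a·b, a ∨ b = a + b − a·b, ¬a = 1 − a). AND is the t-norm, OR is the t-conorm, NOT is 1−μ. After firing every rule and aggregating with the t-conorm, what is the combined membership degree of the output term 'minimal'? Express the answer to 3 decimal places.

R1: (short=0.80 OR light=0.48) = 0.8960; AND[a·b] with long=0.65 → w = 0.5824
R2: ¬heavy=1−0.53=0.47, long=0.65; AND[a·b] → w = 0.3055
R3: long=0.65, light=0.48; AND[a·b] → w = 0.3120
Rules with consequent 'minimal': {R2, R3} → strengths 0.3055, 0.3120
Aggregate via t-conorm [a + b − a·b]: 0.5222

0.522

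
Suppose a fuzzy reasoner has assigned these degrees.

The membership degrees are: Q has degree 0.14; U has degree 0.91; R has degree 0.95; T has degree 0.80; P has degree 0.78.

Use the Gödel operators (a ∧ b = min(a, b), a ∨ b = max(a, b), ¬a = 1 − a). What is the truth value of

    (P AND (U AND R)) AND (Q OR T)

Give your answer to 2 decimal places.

U AND R = min(a, b) on (0.91, 0.95) = 0.91
P AND (U AND R) = min(a, b) on (0.78, 0.91) = 0.78
Q OR T = max(a, b) on (0.14, 0.80) = 0.80
(P AND (U AND R)) AND (Q OR T) = min(a, b) on (0.78, 0.80) = 0.78

0.78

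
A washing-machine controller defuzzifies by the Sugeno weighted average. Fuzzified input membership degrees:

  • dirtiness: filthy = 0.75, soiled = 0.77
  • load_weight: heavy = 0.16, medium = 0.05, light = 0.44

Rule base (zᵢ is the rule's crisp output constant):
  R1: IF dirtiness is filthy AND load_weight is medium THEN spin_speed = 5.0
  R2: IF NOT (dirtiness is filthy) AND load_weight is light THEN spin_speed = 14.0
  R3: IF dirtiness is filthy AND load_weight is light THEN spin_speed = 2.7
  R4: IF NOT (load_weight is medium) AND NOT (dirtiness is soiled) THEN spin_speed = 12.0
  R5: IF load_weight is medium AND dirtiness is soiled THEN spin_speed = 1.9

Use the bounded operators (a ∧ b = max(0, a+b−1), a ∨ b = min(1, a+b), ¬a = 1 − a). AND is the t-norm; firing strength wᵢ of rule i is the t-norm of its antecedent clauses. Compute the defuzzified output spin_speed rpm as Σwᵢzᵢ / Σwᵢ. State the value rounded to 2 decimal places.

7.22

R1 (z=5.0): filthy=0.75, medium=0.05; AND[max(0, a+b−1)] → w = 0.00
R2 (z=14.0): ¬filthy=1−0.75=0.25, light=0.44; AND[max(0, a+b−1)] → w = 0.00
R3 (z=2.7): filthy=0.75, light=0.44; AND[max(0, a+b−1)] → w = 0.19
R4 (z=12.0): ¬medium=1−0.05=0.95, ¬soiled=1−0.77=0.23; AND[max(0, a+b−1)] → w = 0.18
R5 (z=1.9): medium=0.05, soiled=0.77; AND[max(0, a+b−1)] → w = 0.00
Weighted average = (0.00·5.0 + 0.00·14.0 + 0.19·2.7 + 0.18·12.0 + 0.00·1.9) / (0.00 + 0.00 + 0.19 + 0.18 + 0.00)
  = 2.6730 / 0.3700 = 7.22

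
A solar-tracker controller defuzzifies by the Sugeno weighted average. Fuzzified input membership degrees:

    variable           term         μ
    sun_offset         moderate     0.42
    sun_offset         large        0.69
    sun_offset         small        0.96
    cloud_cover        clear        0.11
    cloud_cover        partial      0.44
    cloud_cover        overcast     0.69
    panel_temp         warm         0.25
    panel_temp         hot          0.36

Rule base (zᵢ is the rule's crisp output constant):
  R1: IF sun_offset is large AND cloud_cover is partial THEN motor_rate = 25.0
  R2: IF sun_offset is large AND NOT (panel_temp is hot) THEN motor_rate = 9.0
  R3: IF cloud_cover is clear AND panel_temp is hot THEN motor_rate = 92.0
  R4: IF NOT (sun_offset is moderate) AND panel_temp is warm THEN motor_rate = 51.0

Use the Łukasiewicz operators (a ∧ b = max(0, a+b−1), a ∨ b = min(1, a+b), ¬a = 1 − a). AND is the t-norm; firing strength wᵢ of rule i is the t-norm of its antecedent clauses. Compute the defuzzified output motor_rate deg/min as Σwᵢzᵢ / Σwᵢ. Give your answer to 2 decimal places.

13.52

R1 (z=25.0): large=0.69, partial=0.44; AND[max(0, a+b−1)] → w = 0.13
R2 (z=9.0): large=0.69, ¬hot=1−0.36=0.64; AND[max(0, a+b−1)] → w = 0.33
R3 (z=92.0): clear=0.11, hot=0.36; AND[max(0, a+b−1)] → w = 0.00
R4 (z=51.0): ¬moderate=1−0.42=0.58, warm=0.25; AND[max(0, a+b−1)] → w = 0.00
Weighted average = (0.13·25.0 + 0.33·9.0 + 0.00·92.0 + 0.00·51.0) / (0.13 + 0.33 + 0.00 + 0.00)
  = 6.2200 / 0.4600 = 13.52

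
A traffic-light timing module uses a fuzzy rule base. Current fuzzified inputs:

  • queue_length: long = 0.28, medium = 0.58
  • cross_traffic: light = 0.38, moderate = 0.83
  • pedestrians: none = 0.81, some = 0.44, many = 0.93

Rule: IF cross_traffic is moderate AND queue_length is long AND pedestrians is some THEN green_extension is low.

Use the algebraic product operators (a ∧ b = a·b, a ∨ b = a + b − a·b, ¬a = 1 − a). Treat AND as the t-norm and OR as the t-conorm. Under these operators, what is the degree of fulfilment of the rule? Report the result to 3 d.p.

firing strength: moderate=0.83, long=0.28, some=0.44; AND[a·b] → w = 0.1023

0.102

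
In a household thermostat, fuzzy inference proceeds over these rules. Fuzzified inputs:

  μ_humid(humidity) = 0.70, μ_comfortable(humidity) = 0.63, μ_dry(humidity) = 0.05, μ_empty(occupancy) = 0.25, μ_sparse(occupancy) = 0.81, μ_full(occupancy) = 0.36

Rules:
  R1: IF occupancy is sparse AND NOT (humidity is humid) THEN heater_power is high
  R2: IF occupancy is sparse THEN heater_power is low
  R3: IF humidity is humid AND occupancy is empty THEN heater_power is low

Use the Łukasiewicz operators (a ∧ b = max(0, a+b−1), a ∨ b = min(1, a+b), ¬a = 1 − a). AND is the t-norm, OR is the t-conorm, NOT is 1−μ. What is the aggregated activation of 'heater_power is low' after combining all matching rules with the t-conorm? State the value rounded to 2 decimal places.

R1: sparse=0.81, ¬humid=1−0.70=0.30; AND[max(0, a+b−1)] → w = 0.11
R2: sparse=0.81 → w = 0.81
R3: humid=0.70, empty=0.25; AND[max(0, a+b−1)] → w = 0.00
Rules with consequent 'low': {R2, R3} → strengths 0.81, 0.00
Aggregate via t-conorm [min(1, a+b)]: 0.81

0.81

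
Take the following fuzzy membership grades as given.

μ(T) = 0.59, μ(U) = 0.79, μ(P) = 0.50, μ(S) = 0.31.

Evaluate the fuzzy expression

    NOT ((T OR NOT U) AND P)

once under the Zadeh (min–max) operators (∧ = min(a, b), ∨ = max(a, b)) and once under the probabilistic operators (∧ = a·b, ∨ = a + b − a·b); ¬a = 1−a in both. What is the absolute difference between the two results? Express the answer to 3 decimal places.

0.162

Under Zadeh (min–max):
  NOT U = 1 − 0.79 = 0.21
  T OR NOT U = max(a, b) on (0.59, 0.21) = 0.59
  (T OR NOT U) AND P = min(a, b) on (0.59, 0.50) = 0.50
  NOT ((T OR NOT U) AND P) = 1 − 0.50 = 0.50
  → value = 0.5000
Under probabilistic:
  NOT U = 1 − 0.7900 = 0.2100
  T OR NOT U = a + b − a·b on (0.5900, 0.2100) = 0.6761
  (T OR NOT U) AND P = a·b on (0.6761, 0.5000) = 0.3380
  NOT ((T OR NOT U) AND P) = 1 − 0.3380 = 0.6620
  → value = 0.6620
|0.5000 − 0.6620| = 0.162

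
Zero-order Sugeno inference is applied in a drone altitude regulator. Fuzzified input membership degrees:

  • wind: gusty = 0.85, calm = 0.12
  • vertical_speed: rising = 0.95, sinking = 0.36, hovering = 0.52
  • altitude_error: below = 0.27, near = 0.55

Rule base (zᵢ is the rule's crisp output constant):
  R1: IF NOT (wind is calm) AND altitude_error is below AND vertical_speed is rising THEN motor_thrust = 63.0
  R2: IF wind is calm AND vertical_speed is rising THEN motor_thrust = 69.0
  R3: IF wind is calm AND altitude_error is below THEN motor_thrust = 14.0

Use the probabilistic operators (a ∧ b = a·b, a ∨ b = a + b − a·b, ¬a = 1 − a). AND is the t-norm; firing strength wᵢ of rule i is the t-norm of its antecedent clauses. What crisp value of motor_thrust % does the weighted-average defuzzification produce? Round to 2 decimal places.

R1 (z=63.0): ¬calm=1−0.12=0.88, below=0.27, rising=0.95; AND[a·b] → w = 0.2257
R2 (z=69.0): calm=0.12, rising=0.95; AND[a·b] → w = 0.1140
R3 (z=14.0): calm=0.12, below=0.27; AND[a·b] → w = 0.0324
Weighted average = (0.2257·63.0 + 0.1140·69.0 + 0.0324·14.0) / (0.2257 + 0.1140 + 0.0324)
  = 22.5400 / 0.3721 = 60.57

60.57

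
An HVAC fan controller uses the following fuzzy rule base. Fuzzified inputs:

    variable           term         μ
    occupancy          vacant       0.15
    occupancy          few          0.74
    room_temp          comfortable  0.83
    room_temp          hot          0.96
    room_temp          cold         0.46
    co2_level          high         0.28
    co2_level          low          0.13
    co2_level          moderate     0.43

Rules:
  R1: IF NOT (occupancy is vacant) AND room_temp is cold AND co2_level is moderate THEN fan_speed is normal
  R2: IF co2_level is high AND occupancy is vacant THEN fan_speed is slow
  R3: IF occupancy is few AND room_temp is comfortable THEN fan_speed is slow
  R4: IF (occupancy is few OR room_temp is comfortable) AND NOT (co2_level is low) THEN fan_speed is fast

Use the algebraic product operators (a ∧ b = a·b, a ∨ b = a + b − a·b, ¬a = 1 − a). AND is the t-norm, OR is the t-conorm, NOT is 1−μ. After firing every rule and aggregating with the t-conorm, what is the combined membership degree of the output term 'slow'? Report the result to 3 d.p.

0.630

R1: ¬vacant=1−0.15=0.85, cold=0.46, moderate=0.43; AND[a·b] → w = 0.1681
R2: high=0.28, vacant=0.15; AND[a·b] → w = 0.0420
R3: few=0.74, comfortable=0.83; AND[a·b] → w = 0.6142
R4: (few=0.74 OR comfortable=0.83) = 0.9558; AND[a·b] with ¬low=1−0.13=0.87 → w = 0.8315
Rules with consequent 'slow': {R2, R3} → strengths 0.0420, 0.6142
Aggregate via t-conorm [a + b − a·b]: 0.6304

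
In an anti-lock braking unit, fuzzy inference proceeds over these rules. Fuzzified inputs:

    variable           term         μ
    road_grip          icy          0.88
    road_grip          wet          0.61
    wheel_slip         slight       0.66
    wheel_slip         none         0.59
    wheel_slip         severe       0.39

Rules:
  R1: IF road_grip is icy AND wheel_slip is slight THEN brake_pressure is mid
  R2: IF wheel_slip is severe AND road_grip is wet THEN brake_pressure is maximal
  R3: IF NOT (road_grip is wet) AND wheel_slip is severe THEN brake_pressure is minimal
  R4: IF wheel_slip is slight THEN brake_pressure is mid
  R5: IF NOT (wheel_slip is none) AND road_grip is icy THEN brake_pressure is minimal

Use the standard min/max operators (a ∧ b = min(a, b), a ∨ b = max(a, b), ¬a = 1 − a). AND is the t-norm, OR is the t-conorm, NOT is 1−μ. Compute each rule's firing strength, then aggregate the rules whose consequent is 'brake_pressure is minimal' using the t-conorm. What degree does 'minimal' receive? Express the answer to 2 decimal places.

R1: icy=0.88, slight=0.66; AND[min(a, b)] → w = 0.66
R2: severe=0.39, wet=0.61; AND[min(a, b)] → w = 0.39
R3: ¬wet=1−0.61=0.39, severe=0.39; AND[min(a, b)] → w = 0.39
R4: slight=0.66 → w = 0.66
R5: ¬none=1−0.59=0.41, icy=0.88; AND[min(a, b)] → w = 0.41
Rules with consequent 'minimal': {R3, R5} → strengths 0.39, 0.41
Aggregate via t-conorm [max(a, b)]: 0.41

0.41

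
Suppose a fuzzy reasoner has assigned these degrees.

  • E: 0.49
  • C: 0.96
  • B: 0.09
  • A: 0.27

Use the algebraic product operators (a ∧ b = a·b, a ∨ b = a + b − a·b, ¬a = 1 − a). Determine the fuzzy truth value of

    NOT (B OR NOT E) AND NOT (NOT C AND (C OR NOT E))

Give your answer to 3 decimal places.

NOT E = 1 − 0.4900 = 0.5100
B OR NOT E = a + b − a·b on (0.0900, 0.5100) = 0.5541
NOT (B OR NOT E) = 1 − 0.5541 = 0.4459
NOT C = 1 − 0.9600 = 0.0400
NOT E = 1 − 0.4900 = 0.5100
C OR NOT E = a + b − a·b on (0.9600, 0.5100) = 0.9804
NOT C AND (C OR NOT E) = a·b on (0.0400, 0.9804) = 0.0392
NOT (NOT C AND (C OR NOT E)) = 1 − 0.0392 = 0.9608
NOT (B OR NOT E) AND NOT (NOT C AND (C OR NOT E)) = a·b on (0.4459, 0.9608) = 0.4284

0.428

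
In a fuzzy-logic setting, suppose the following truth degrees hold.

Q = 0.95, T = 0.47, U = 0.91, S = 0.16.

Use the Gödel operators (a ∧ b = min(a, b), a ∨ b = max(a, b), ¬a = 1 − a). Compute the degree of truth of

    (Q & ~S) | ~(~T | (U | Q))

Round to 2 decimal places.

0.84

~S = 1 − 0.16 = 0.84
Q & ~S = min(a, b) on (0.95, 0.84) = 0.84
~T = 1 − 0.47 = 0.53
U | Q = max(a, b) on (0.91, 0.95) = 0.95
~T | (U | Q) = max(a, b) on (0.53, 0.95) = 0.95
~(~T | (U | Q)) = 1 − 0.95 = 0.05
(Q & ~S) | ~(~T | (U | Q)) = max(a, b) on (0.84, 0.05) = 0.84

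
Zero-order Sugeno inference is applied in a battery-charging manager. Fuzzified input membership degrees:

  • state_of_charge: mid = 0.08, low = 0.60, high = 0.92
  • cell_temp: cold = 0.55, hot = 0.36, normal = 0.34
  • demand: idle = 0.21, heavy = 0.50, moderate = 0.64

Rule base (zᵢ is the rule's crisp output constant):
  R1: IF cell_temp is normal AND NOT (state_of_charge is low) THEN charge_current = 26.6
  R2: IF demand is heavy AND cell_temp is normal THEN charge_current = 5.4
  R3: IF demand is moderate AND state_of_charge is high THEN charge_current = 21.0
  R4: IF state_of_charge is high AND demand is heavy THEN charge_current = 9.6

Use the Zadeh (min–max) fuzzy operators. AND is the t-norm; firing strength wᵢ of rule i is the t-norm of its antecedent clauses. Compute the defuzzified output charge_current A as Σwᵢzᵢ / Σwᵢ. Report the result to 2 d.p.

R1 (z=26.6): normal=0.34, ¬low=1−0.60=0.40; AND[min(a, b)] → w = 0.34
R2 (z=5.4): heavy=0.50, normal=0.34; AND[min(a, b)] → w = 0.34
R3 (z=21.0): moderate=0.64, high=0.92; AND[min(a, b)] → w = 0.64
R4 (z=9.6): high=0.92, heavy=0.50; AND[min(a, b)] → w = 0.50
Weighted average = (0.34·26.6 + 0.34·5.4 + 0.64·21.0 + 0.50·9.6) / (0.34 + 0.34 + 0.64 + 0.50)
  = 29.1200 / 1.8200 = 16.00

16.00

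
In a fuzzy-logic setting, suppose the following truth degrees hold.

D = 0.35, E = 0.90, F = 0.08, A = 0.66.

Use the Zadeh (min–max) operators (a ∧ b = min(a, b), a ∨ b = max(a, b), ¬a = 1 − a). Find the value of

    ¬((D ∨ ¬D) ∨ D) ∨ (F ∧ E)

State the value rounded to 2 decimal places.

¬D = 1 − 0.35 = 0.65
D ∨ ¬D = max(a, b) on (0.35, 0.65) = 0.65
(D ∨ ¬D) ∨ D = max(a, b) on (0.65, 0.35) = 0.65
¬((D ∨ ¬D) ∨ D) = 1 − 0.65 = 0.35
F ∧ E = min(a, b) on (0.08, 0.90) = 0.08
¬((D ∨ ¬D) ∨ D) ∨ (F ∧ E) = max(a, b) on (0.35, 0.08) = 0.35

0.35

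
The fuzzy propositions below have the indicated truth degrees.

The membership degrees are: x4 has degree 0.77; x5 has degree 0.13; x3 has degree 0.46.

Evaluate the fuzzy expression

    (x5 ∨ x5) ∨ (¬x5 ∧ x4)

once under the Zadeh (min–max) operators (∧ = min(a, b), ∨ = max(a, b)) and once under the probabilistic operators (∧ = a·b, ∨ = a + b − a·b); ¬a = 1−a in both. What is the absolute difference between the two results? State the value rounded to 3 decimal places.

Under Zadeh (min–max):
  x5 ∨ x5 = max(a, b) on (0.13, 0.13) = 0.13
  ¬x5 = 1 − 0.13 = 0.87
  ¬x5 ∧ x4 = min(a, b) on (0.87, 0.77) = 0.77
  (x5 ∨ x5) ∨ (¬x5 ∧ x4) = max(a, b) on (0.13, 0.77) = 0.77
  → value = 0.7700
Under probabilistic:
  x5 ∨ x5 = a + b − a·b on (0.1300, 0.1300) = 0.2431
  ¬x5 = 1 − 0.1300 = 0.8700
  ¬x5 ∧ x4 = a·b on (0.8700, 0.7700) = 0.6699
  (x5 ∨ x5) ∨ (¬x5 ∧ x4) = a + b − a·b on (0.2431, 0.6699) = 0.7501
  → value = 0.7501
|0.7700 − 0.7501| = 0.020

0.020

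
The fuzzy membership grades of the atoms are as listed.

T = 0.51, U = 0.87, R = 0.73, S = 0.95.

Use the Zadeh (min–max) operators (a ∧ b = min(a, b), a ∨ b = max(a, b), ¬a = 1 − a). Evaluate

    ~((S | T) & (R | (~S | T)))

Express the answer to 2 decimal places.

0.27

S | T = max(a, b) on (0.95, 0.51) = 0.95
~S = 1 − 0.95 = 0.05
~S | T = max(a, b) on (0.05, 0.51) = 0.51
R | (~S | T) = max(a, b) on (0.73, 0.51) = 0.73
(S | T) & (R | (~S | T)) = min(a, b) on (0.95, 0.73) = 0.73
~((S | T) & (R | (~S | T))) = 1 − 0.73 = 0.27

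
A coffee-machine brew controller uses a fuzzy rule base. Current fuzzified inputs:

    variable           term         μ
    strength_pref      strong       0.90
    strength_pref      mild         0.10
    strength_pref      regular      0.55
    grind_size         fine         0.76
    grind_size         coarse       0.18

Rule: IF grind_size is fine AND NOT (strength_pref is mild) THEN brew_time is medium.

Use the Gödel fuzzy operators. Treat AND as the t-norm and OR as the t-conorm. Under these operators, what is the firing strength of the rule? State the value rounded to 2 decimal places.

firing strength: fine=0.76, ¬mild=1−0.10=0.90; AND[min(a, b)] → w = 0.76

0.76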